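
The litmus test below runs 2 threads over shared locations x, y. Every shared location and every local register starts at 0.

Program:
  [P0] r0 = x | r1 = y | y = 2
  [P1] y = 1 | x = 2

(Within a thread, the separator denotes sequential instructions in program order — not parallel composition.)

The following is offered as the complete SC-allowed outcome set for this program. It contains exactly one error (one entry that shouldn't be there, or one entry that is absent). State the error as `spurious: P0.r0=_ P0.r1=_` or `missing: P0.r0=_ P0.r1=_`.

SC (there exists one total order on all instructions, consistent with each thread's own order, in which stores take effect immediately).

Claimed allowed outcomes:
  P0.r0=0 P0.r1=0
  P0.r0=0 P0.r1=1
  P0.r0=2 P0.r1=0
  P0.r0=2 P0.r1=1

spurious: P0.r0=2 P0.r1=0

outcome vector order: (P0.r0,P0.r1)
[SC] allowed = {(0,0); (0,1); (2,1)}
claimed∖SC = {(2,0)}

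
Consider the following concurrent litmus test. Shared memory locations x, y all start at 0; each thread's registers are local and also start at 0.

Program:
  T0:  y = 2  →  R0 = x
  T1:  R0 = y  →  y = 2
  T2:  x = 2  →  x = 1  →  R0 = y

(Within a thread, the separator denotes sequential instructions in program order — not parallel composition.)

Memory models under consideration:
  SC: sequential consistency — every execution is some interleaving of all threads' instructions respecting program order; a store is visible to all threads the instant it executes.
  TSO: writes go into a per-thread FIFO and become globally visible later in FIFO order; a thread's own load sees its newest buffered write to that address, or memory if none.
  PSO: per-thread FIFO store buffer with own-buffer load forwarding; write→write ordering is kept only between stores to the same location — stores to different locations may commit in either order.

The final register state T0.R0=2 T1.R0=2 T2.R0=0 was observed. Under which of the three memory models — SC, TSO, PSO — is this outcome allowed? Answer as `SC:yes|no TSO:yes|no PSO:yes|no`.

outcome vector order: (T0.R0,T1.R0,T2.R0)
SC: 8 outcomes — {0/0/2 0/2/2 1/0/0 1/0/2 1/2/0 1/2/2 2/0/2 2/2/2}
TSO: 12 outcomes — {0/0/0 0/0/2 0/2/0 0/2/2 1/0/0 1/0/2 1/2/0 1/2/2 2/0/0 2/0/2 2/2/0 2/2/2}
PSO: 12 outcomes — {0/0/0 0/0/2 0/2/0 0/2/2 1/0/0 1/0/2 1/2/0 1/2/2 2/0/0 2/0/2 2/2/0 2/2/2}
target 2/2/0 ∈ {TSO,PSO}

SC:no TSO:yes PSO:yes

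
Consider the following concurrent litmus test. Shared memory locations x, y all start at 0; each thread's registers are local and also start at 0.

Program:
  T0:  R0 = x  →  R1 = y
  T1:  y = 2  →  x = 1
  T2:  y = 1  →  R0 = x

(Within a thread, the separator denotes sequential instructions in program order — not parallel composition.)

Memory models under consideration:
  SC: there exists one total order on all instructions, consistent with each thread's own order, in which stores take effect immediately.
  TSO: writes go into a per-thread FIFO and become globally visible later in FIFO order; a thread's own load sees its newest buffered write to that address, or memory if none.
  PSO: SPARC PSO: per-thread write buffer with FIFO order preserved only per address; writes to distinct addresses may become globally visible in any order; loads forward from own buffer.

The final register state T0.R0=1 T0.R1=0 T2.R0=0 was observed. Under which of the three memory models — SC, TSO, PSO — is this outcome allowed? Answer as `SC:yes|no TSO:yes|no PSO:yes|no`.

SC:no TSO:no PSO:yes

outcome vector order: (T0.R0,T0.R1,T2.R0)
[SC] allowed = {(0,0,0), (0,0,1), (0,1,0), (0,1,1), (0,2,0), (0,2,1), (1,1,0), (1,1,1), (1,2,0), (1,2,1)}
[TSO] allowed = {(0,0,0), (0,0,1), (0,1,0), (0,1,1), (0,2,0), (0,2,1), (1,1,0), (1,1,1), (1,2,0), (1,2,1)}
[PSO] allowed = {(0,0,0), (0,0,1), (0,1,0), (0,1,1), (0,2,0), (0,2,1), (1,0,0), (1,0,1), (1,1,0), (1,1,1), (1,2,0), (1,2,1)}
target (1,0,0) ∈ {PSO}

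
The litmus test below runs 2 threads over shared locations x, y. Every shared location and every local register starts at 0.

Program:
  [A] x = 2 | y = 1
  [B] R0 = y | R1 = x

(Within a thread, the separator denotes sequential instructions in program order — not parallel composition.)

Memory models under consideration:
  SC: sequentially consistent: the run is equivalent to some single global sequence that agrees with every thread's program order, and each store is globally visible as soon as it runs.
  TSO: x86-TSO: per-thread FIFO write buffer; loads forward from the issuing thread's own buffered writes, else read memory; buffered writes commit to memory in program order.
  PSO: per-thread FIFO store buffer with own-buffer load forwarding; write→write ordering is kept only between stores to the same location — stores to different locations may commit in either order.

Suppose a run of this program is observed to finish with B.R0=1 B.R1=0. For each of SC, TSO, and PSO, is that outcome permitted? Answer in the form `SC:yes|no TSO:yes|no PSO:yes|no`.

outcome vector order: (B.R0,B.R1)
[SC] allowed = {<0 0>; <0 2>; <1 2>}
[TSO] allowed = {<0 0>; <0 2>; <1 2>}
[PSO] allowed = {<0 0>; <0 2>; <1 0>; <1 2>}
target <1 0> ∈ {PSO}

SC:no TSO:no PSO:yes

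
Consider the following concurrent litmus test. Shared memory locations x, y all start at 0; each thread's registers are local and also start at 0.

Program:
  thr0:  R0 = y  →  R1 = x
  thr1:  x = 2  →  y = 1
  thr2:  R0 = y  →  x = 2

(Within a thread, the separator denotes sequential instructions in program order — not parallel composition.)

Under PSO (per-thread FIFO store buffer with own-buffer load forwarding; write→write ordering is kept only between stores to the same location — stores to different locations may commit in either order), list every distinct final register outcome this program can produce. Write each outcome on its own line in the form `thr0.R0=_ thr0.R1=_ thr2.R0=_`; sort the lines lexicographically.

outcome vector order: (thr0.R0,thr0.R1,thr2.R0)
|PSO outcomes| = 8

thr0.R0=0 thr0.R1=0 thr2.R0=0
thr0.R0=0 thr0.R1=0 thr2.R0=1
thr0.R0=0 thr0.R1=2 thr2.R0=0
thr0.R0=0 thr0.R1=2 thr2.R0=1
thr0.R0=1 thr0.R1=0 thr2.R0=0
thr0.R0=1 thr0.R1=0 thr2.R0=1
thr0.R0=1 thr0.R1=2 thr2.R0=0
thr0.R0=1 thr0.R1=2 thr2.R0=1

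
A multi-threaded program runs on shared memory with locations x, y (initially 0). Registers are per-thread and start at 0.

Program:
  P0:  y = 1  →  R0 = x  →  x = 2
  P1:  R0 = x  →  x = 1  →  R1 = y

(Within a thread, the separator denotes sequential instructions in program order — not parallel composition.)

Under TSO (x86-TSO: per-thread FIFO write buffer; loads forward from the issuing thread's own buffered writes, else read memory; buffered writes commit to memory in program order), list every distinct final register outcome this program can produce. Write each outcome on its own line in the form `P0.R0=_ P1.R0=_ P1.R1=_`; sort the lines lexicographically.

P0.R0=0 P1.R0=0 P1.R1=0
P0.R0=0 P1.R0=0 P1.R1=1
P0.R0=0 P1.R0=2 P1.R1=1
P0.R0=1 P1.R0=0 P1.R1=0
P0.R0=1 P1.R0=0 P1.R1=1

outcome vector order: (P0.R0,P1.R0,P1.R1)
|TSO outcomes| = 5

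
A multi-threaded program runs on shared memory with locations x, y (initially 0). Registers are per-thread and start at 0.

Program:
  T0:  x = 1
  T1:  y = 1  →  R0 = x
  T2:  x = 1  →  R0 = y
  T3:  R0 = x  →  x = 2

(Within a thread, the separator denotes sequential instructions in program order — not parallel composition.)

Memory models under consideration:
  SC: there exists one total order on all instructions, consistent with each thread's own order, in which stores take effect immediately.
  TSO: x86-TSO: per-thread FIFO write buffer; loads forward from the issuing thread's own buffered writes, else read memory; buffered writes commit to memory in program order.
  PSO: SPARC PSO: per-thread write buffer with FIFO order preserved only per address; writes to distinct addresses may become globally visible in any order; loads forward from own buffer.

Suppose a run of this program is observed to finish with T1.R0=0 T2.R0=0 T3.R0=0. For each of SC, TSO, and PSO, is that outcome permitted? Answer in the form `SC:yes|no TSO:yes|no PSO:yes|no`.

outcome vector order: (T1.R0,T2.R0,T3.R0)
[SC] allowed = {010; 011; 100; 101; 110; 111; 200; 201; 210; 211}
[TSO] allowed = {000; 001; 010; 011; 100; 101; 110; 111; 200; 201; 210; 211}
[PSO] allowed = {000; 001; 010; 011; 100; 101; 110; 111; 200; 201; 210; 211}
target 000 ∈ {TSO,PSO}

SC:no TSO:yes PSO:yes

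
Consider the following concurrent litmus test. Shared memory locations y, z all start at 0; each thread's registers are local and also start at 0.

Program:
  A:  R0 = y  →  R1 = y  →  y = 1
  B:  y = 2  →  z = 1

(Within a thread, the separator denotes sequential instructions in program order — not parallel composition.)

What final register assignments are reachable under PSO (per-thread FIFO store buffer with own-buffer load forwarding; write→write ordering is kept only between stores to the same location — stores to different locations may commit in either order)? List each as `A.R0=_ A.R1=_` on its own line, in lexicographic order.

outcome vector order: (A.R0,A.R1)
|PSO outcomes| = 3

A.R0=0 A.R1=0
A.R0=0 A.R1=2
A.R0=2 A.R1=2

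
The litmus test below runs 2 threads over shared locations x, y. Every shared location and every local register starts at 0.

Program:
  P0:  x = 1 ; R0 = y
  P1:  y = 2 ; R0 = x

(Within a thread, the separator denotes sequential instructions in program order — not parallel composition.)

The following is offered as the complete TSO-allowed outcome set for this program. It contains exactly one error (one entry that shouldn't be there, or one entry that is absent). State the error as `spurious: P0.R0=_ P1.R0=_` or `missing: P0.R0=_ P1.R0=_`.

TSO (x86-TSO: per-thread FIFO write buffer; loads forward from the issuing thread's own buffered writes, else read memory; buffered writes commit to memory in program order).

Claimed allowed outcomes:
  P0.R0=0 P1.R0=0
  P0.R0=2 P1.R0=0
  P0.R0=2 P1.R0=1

missing: P0.R0=0 P1.R0=1

outcome vector order: (P0.R0,P1.R0)
TSO (4): <0 0>; <0 1>; <2 0>; <2 1>
TSO∖claimed = {<0 1>}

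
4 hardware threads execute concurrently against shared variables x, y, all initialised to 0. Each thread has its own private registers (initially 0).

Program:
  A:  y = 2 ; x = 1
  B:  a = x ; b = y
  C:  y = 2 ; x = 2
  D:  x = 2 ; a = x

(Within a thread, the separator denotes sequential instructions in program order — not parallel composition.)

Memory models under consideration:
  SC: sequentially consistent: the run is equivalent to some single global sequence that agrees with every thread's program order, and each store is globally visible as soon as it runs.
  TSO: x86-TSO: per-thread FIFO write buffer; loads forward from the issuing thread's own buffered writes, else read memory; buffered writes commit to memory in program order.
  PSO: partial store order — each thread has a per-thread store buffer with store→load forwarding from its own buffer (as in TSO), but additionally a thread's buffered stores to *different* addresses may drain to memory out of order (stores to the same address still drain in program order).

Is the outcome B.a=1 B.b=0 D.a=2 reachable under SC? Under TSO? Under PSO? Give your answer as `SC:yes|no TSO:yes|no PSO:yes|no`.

outcome vector order: (B.a,B.b,D.a)
SC: 10 outcomes — {0/0/1 0/0/2 0/2/1 0/2/2 1/2/1 1/2/2 2/0/1 2/0/2 2/2/1 2/2/2}
TSO: 10 outcomes — {0/0/1 0/0/2 0/2/1 0/2/2 1/2/1 1/2/2 2/0/1 2/0/2 2/2/1 2/2/2}
PSO: 12 outcomes — {0/0/1 0/0/2 0/2/1 0/2/2 1/0/1 1/0/2 1/2/1 1/2/2 2/0/1 2/0/2 2/2/1 2/2/2}
target 1/0/2 ∈ {PSO}

SC:no TSO:no PSO:yes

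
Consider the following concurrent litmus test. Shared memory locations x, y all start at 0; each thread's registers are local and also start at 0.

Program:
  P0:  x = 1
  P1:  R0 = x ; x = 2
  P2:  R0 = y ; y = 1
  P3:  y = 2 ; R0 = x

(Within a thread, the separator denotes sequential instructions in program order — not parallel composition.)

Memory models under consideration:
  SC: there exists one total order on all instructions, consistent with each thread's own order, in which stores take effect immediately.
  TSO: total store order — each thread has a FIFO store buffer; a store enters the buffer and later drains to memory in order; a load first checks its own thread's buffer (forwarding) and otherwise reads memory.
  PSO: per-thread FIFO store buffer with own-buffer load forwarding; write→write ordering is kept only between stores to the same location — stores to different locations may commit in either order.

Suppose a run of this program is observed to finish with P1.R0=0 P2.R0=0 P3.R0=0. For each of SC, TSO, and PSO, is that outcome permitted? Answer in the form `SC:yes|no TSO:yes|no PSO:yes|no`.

SC:yes TSO:yes PSO:yes

outcome vector order: (P1.R0,P2.R0,P3.R0)
under SC → (0,0,0) (0,0,1) (0,0,2) (0,2,0) (0,2,1) (0,2,2) (1,0,0) (1,0,1) (1,0,2) (1,2,0) (1,2,1) (1,2,2)
under TSO → (0,0,0) (0,0,1) (0,0,2) (0,2,0) (0,2,1) (0,2,2) (1,0,0) (1,0,1) (1,0,2) (1,2,0) (1,2,1) (1,2,2)
under PSO → (0,0,0) (0,0,1) (0,0,2) (0,2,0) (0,2,1) (0,2,2) (1,0,0) (1,0,1) (1,0,2) (1,2,0) (1,2,1) (1,2,2)
target (0,0,0) ∈ {SC,TSO,PSO}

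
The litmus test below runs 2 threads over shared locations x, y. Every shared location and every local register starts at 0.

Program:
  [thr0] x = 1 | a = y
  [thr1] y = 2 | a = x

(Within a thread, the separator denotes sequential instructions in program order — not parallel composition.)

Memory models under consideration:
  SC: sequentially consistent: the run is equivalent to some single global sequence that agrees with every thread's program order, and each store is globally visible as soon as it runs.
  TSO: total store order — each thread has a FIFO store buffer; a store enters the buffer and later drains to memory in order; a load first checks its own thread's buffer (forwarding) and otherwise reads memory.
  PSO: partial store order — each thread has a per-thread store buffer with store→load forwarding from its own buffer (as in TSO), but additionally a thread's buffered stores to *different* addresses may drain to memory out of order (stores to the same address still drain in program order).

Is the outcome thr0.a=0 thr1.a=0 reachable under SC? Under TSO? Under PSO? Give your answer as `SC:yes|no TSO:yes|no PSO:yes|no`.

outcome vector order: (thr0.a,thr1.a)
[SC] allowed = {01 20 21}
[TSO] allowed = {00 01 20 21}
[PSO] allowed = {00 01 20 21}
target 00 ∈ {TSO,PSO}

SC:no TSO:yes PSO:yes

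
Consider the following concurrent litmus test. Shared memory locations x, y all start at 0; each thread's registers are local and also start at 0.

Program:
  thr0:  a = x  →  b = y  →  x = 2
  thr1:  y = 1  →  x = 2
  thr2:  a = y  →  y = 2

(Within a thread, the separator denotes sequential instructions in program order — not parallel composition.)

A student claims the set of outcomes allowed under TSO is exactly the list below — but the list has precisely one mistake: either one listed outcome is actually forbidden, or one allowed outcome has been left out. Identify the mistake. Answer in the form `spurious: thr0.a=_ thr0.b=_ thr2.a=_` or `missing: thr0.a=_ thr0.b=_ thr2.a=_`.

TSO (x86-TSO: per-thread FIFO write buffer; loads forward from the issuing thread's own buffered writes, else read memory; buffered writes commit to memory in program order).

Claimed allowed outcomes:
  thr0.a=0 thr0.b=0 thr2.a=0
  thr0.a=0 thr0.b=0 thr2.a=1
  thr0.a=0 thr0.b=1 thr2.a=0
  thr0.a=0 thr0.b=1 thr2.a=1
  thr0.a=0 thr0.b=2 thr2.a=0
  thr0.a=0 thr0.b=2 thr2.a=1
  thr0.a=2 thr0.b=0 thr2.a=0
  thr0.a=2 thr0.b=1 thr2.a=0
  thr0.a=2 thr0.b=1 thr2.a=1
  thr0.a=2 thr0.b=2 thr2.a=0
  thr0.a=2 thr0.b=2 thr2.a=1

outcome vector order: (thr0.a,thr0.b,thr2.a)
under TSO → 000, 001, 010, 011, 020, 021, 210, 211, 220, 221
claimed∖TSO = {200}

spurious: thr0.a=2 thr0.b=0 thr2.a=0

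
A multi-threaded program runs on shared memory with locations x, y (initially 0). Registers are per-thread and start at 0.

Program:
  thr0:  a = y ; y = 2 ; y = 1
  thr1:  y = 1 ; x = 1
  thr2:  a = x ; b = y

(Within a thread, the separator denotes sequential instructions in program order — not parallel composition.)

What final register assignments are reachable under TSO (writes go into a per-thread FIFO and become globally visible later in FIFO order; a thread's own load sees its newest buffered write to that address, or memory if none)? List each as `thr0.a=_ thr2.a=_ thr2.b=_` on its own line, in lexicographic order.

outcome vector order: (thr0.a,thr2.a,thr2.b)
|TSO outcomes| = 10

thr0.a=0 thr2.a=0 thr2.b=0
thr0.a=0 thr2.a=0 thr2.b=1
thr0.a=0 thr2.a=0 thr2.b=2
thr0.a=0 thr2.a=1 thr2.b=1
thr0.a=0 thr2.a=1 thr2.b=2
thr0.a=1 thr2.a=0 thr2.b=0
thr0.a=1 thr2.a=0 thr2.b=1
thr0.a=1 thr2.a=0 thr2.b=2
thr0.a=1 thr2.a=1 thr2.b=1
thr0.a=1 thr2.a=1 thr2.b=2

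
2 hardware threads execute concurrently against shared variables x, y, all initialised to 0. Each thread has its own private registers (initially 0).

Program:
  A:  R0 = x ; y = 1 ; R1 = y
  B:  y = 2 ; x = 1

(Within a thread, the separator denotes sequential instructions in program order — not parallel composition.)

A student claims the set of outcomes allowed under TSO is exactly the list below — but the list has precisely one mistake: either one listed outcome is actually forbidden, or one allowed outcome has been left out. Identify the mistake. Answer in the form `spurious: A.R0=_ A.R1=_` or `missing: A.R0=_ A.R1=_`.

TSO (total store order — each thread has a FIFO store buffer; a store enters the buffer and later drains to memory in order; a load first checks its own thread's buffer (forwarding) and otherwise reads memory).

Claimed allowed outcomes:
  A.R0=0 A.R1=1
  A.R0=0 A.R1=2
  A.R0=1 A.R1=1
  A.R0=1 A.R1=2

outcome vector order: (A.R0,A.R1)
TSO: 3 outcomes — {01 02 11}
claimed∖TSO = {12}

spurious: A.R0=1 A.R1=2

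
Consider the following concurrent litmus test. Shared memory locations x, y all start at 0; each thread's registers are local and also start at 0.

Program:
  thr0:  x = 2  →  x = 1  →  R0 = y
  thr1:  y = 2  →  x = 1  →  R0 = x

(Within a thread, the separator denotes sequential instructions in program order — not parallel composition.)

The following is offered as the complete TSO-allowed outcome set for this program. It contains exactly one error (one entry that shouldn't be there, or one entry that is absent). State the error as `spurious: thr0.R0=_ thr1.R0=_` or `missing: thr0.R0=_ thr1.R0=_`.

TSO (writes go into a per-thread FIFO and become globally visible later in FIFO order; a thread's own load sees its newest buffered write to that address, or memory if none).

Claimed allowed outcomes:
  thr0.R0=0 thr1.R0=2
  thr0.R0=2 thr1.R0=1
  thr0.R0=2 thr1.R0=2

outcome vector order: (thr0.R0,thr1.R0)
[TSO] allowed = {<0 1>, <0 2>, <2 1>, <2 2>}
TSO∖claimed = {<0 1>}

missing: thr0.R0=0 thr1.R0=1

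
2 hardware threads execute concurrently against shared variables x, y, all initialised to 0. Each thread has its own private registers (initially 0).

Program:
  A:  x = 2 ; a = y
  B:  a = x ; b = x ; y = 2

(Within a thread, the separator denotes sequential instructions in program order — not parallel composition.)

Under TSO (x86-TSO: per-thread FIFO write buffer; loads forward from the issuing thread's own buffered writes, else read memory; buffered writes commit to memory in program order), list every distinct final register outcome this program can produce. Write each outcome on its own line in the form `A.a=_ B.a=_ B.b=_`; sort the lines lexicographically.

A.a=0 B.a=0 B.b=0
A.a=0 B.a=0 B.b=2
A.a=0 B.a=2 B.b=2
A.a=2 B.a=0 B.b=0
A.a=2 B.a=0 B.b=2
A.a=2 B.a=2 B.b=2

outcome vector order: (A.a,B.a,B.b)
|TSO outcomes| = 6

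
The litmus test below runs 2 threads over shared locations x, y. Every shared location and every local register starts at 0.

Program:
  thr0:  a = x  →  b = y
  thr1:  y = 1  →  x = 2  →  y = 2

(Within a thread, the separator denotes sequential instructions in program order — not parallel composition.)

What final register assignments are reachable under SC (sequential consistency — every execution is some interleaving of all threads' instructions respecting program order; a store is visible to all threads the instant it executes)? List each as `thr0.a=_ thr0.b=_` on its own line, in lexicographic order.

thr0.a=0 thr0.b=0
thr0.a=0 thr0.b=1
thr0.a=0 thr0.b=2
thr0.a=2 thr0.b=1
thr0.a=2 thr0.b=2

outcome vector order: (thr0.a,thr0.b)
|SC outcomes| = 5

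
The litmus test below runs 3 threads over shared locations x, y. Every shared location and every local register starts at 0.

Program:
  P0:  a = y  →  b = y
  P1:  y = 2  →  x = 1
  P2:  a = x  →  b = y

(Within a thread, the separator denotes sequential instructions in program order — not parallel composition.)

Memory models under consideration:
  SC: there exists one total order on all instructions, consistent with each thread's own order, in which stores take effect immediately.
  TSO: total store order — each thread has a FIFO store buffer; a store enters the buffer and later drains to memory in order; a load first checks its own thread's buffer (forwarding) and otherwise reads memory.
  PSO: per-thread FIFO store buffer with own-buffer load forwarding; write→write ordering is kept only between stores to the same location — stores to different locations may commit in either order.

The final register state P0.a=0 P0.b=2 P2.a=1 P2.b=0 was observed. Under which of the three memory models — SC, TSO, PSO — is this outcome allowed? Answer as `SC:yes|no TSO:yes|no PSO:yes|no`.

outcome vector order: (P0.a,P0.b,P2.a,P2.b)
SC: 9 outcomes — {0/0/0/0, 0/0/0/2, 0/0/1/2, 0/2/0/0, 0/2/0/2, 0/2/1/2, 2/2/0/0, 2/2/0/2, 2/2/1/2}
TSO: 9 outcomes — {0/0/0/0, 0/0/0/2, 0/0/1/2, 0/2/0/0, 0/2/0/2, 0/2/1/2, 2/2/0/0, 2/2/0/2, 2/2/1/2}
PSO: 12 outcomes — {0/0/0/0, 0/0/0/2, 0/0/1/0, 0/0/1/2, 0/2/0/0, 0/2/0/2, 0/2/1/0, 0/2/1/2, 2/2/0/0, 2/2/0/2, 2/2/1/0, 2/2/1/2}
target 0/2/1/0 ∈ {PSO}

SC:no TSO:no PSO:yes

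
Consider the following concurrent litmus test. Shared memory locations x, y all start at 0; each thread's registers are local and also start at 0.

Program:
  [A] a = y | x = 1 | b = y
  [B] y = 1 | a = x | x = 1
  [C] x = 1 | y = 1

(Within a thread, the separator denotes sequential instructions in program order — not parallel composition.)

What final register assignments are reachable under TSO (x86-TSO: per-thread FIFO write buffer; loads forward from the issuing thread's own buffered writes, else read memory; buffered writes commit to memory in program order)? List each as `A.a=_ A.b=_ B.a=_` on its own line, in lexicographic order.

outcome vector order: (A.a,A.b,B.a)
|TSO outcomes| = 6

A.a=0 A.b=0 B.a=0
A.a=0 A.b=0 B.a=1
A.a=0 A.b=1 B.a=0
A.a=0 A.b=1 B.a=1
A.a=1 A.b=1 B.a=0
A.a=1 A.b=1 B.a=1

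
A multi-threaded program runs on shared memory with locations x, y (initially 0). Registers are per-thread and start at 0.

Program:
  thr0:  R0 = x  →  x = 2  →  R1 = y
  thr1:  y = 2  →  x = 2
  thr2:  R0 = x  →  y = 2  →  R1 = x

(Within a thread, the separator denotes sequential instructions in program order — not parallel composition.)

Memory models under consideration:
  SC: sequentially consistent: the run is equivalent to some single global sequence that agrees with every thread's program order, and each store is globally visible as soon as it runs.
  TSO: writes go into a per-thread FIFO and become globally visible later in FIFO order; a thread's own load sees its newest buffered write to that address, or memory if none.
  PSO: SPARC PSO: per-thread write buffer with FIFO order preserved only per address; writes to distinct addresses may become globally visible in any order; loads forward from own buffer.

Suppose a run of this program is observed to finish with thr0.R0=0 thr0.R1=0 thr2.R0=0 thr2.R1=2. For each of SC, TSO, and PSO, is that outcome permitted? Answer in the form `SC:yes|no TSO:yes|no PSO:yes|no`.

SC:yes TSO:yes PSO:yes

outcome vector order: (thr0.R0,thr0.R1,thr2.R0,thr2.R1)
under SC → (0,0,0,2) (0,0,2,2) (0,2,0,0) (0,2,0,2) (0,2,2,2) (2,2,0,0) (2,2,0,2) (2,2,2,2)
under TSO → (0,0,0,0) (0,0,0,2) (0,0,2,2) (0,2,0,0) (0,2,0,2) (0,2,2,2) (2,2,0,0) (2,2,0,2) (2,2,2,2)
under PSO → (0,0,0,0) (0,0,0,2) (0,0,2,2) (0,2,0,0) (0,2,0,2) (0,2,2,2) (2,0,0,0) (2,0,0,2) (2,0,2,2) (2,2,0,0) (2,2,0,2) (2,2,2,2)
target (0,0,0,2) ∈ {SC,TSO,PSO}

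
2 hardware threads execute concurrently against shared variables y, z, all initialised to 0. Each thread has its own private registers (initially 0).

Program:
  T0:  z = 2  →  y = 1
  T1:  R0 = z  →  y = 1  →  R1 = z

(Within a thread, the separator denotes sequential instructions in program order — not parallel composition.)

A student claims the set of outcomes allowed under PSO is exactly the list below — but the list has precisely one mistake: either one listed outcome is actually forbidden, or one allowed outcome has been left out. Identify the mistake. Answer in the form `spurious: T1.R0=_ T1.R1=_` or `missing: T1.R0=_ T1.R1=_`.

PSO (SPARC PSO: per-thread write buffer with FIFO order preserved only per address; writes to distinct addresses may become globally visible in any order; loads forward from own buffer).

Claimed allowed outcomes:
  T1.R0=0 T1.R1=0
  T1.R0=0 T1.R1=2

missing: T1.R0=2 T1.R1=2

outcome vector order: (T1.R0,T1.R1)
[PSO] allowed = {<0 0> <0 2> <2 2>}
PSO∖claimed = {<2 2>}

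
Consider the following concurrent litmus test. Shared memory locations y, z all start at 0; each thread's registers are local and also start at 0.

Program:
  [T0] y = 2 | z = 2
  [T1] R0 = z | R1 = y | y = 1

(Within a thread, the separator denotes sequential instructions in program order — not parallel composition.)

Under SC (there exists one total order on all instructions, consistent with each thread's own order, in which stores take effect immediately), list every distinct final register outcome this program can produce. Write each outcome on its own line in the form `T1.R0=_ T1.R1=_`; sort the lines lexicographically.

T1.R0=0 T1.R1=0
T1.R0=0 T1.R1=2
T1.R0=2 T1.R1=2

outcome vector order: (T1.R0,T1.R1)
|SC outcomes| = 3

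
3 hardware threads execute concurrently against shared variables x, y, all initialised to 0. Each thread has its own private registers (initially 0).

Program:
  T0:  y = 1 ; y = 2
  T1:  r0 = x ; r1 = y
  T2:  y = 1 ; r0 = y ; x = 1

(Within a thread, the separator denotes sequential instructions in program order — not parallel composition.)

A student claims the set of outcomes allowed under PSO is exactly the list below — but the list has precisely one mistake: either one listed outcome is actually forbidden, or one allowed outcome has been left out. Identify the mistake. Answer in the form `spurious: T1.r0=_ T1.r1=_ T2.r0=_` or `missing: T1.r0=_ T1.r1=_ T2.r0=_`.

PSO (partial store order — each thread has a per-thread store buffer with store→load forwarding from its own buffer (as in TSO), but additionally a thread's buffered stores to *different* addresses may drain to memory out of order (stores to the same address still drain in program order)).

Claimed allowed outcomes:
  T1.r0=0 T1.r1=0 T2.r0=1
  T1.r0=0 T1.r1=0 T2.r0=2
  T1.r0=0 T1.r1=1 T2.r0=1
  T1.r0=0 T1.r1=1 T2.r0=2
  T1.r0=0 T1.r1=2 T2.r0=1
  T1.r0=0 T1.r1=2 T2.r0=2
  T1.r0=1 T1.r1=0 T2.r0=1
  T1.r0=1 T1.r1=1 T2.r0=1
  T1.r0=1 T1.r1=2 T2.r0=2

outcome vector order: (T1.r0,T1.r1,T2.r0)
PSO: 10 outcomes — {(0,0,1) (0,0,2) (0,1,1) (0,1,2) (0,2,1) (0,2,2) (1,0,1) (1,1,1) (1,2,1) (1,2,2)}
PSO∖claimed = {(1,2,1)}

missing: T1.r0=1 T1.r1=2 T2.r0=1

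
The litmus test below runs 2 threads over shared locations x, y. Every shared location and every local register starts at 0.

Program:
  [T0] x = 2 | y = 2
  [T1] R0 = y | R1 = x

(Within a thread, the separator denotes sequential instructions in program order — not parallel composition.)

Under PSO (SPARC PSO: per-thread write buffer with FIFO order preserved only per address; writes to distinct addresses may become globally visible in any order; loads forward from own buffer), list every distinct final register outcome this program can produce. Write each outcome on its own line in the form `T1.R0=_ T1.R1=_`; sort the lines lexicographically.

outcome vector order: (T1.R0,T1.R1)
|PSO outcomes| = 4

T1.R0=0 T1.R1=0
T1.R0=0 T1.R1=2
T1.R0=2 T1.R1=0
T1.R0=2 T1.R1=2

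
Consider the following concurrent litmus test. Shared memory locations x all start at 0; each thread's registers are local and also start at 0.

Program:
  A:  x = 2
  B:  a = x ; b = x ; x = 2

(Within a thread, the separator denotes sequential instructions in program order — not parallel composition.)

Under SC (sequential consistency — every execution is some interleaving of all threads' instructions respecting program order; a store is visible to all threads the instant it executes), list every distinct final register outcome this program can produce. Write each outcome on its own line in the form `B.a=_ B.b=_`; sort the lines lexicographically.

B.a=0 B.b=0
B.a=0 B.b=2
B.a=2 B.b=2

outcome vector order: (B.a,B.b)
|SC outcomes| = 3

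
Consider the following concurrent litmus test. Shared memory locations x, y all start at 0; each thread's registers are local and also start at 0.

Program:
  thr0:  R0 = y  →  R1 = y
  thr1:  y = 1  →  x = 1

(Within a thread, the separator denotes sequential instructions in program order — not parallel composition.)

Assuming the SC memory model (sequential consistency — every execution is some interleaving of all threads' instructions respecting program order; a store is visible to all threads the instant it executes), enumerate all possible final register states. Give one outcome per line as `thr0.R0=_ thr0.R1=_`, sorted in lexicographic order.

thr0.R0=0 thr0.R1=0
thr0.R0=0 thr0.R1=1
thr0.R0=1 thr0.R1=1

outcome vector order: (thr0.R0,thr0.R1)
|SC outcomes| = 3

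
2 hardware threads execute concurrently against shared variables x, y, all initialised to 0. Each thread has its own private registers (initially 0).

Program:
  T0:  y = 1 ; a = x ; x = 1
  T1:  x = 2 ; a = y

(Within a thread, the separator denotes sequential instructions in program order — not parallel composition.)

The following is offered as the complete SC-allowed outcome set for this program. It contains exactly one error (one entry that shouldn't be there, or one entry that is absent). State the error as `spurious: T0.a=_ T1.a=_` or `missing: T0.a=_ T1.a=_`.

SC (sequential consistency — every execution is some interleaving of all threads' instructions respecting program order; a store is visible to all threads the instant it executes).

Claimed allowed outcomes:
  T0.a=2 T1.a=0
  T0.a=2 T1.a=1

outcome vector order: (T0.a,T1.a)
[SC] allowed = {(0,1) (2,0) (2,1)}
SC∖claimed = {(0,1)}

missing: T0.a=0 T1.a=1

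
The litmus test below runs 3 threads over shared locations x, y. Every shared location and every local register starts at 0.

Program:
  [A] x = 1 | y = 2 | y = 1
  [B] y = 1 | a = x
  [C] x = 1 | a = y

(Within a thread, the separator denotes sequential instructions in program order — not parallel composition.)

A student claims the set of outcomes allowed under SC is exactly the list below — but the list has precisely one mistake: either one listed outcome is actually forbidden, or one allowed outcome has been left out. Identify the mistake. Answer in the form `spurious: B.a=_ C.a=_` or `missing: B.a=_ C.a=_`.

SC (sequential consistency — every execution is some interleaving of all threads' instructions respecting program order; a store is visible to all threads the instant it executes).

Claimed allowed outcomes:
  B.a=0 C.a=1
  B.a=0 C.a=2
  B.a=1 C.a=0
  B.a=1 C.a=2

outcome vector order: (B.a,C.a)
SC: 5 outcomes — {01 02 10 11 12}
SC∖claimed = {11}

missing: B.a=1 C.a=1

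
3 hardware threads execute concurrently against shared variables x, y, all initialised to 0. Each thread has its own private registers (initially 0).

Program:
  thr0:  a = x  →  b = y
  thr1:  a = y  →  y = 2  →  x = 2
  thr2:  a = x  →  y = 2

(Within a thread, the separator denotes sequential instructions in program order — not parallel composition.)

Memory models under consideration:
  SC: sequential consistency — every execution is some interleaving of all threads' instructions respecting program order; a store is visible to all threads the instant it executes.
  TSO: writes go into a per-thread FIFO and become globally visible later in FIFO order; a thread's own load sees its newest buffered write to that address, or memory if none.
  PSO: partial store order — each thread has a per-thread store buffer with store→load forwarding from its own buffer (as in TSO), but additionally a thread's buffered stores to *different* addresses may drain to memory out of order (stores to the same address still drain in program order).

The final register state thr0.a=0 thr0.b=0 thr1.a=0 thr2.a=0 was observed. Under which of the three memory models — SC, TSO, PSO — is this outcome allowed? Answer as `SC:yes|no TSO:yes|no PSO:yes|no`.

outcome vector order: (thr0.a,thr0.b,thr1.a,thr2.a)
under SC → <0 0 0 0> <0 0 0 2> <0 0 2 0> <0 2 0 0> <0 2 0 2> <0 2 2 0> <2 2 0 0> <2 2 0 2> <2 2 2 0>
under TSO → <0 0 0 0> <0 0 0 2> <0 0 2 0> <0 2 0 0> <0 2 0 2> <0 2 2 0> <2 2 0 0> <2 2 0 2> <2 2 2 0>
under PSO → <0 0 0 0> <0 0 0 2> <0 0 2 0> <0 2 0 0> <0 2 0 2> <0 2 2 0> <2 0 0 0> <2 0 0 2> <2 2 0 0> <2 2 0 2> <2 2 2 0>
target <0 0 0 0> ∈ {SC,TSO,PSO}

SC:yes TSO:yes PSO:yes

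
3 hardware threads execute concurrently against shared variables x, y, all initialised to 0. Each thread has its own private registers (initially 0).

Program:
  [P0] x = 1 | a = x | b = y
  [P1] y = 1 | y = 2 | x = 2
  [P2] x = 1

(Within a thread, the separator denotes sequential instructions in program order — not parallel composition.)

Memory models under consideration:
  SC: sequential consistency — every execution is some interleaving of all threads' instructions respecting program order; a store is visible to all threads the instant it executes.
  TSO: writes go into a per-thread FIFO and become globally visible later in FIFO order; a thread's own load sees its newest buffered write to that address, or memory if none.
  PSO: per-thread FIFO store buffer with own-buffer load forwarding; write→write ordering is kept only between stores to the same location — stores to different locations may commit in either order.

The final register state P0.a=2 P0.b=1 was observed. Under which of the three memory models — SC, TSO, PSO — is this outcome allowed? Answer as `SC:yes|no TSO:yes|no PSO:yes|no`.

outcome vector order: (P0.a,P0.b)
under SC → <1 0>, <1 1>, <1 2>, <2 2>
under TSO → <1 0>, <1 1>, <1 2>, <2 2>
under PSO → <1 0>, <1 1>, <1 2>, <2 0>, <2 1>, <2 2>
target <2 1> ∈ {PSO}

SC:no TSO:no PSO:yes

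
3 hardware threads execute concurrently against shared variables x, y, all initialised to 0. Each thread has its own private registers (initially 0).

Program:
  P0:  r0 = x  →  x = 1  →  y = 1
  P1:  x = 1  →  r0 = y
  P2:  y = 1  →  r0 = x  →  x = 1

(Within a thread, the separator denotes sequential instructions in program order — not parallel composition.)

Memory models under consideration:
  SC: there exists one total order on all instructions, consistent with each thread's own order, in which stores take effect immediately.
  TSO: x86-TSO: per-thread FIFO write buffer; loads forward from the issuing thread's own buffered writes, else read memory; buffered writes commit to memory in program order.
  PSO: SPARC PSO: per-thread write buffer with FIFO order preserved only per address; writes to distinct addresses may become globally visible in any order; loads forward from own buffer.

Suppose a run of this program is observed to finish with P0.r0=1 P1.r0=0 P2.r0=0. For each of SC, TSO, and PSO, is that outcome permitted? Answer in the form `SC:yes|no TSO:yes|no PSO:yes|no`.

outcome vector order: (P0.r0,P1.r0,P2.r0)
[SC] allowed = {(0,0,1), (0,1,0), (0,1,1), (1,0,1), (1,1,0), (1,1,1)}
[TSO] allowed = {(0,0,0), (0,0,1), (0,1,0), (0,1,1), (1,0,0), (1,0,1), (1,1,0), (1,1,1)}
[PSO] allowed = {(0,0,0), (0,0,1), (0,1,0), (0,1,1), (1,0,0), (1,0,1), (1,1,0), (1,1,1)}
target (1,0,0) ∈ {TSO,PSO}

SC:no TSO:yes PSO:yes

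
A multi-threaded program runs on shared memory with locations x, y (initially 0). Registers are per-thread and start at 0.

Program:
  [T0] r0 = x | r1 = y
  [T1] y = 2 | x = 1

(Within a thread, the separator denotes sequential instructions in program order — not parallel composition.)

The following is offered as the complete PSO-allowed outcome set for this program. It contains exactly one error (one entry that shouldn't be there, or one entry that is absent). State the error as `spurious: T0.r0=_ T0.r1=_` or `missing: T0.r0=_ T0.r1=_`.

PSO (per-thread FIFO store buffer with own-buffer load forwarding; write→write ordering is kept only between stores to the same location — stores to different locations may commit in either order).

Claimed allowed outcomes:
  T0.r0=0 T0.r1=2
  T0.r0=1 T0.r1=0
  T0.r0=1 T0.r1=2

missing: T0.r0=0 T0.r1=0

outcome vector order: (T0.r0,T0.r1)
[PSO] allowed = {00; 02; 10; 12}
PSO∖claimed = {00}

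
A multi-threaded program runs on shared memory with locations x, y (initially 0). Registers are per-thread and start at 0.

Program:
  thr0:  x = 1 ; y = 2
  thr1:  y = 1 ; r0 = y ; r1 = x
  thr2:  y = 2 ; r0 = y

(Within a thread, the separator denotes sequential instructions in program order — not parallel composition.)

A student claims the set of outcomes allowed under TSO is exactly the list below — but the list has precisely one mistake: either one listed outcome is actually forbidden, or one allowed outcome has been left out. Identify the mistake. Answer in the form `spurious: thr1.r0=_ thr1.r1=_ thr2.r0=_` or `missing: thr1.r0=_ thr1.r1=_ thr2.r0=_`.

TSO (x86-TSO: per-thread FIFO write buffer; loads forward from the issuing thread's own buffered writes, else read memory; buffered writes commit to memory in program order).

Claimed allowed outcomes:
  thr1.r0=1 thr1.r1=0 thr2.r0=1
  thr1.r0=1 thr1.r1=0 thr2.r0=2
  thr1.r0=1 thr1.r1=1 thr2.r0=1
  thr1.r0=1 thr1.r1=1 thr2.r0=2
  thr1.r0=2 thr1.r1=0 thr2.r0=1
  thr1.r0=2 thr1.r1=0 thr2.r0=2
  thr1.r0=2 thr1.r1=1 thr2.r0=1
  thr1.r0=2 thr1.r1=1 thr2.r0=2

outcome vector order: (thr1.r0,thr1.r1,thr2.r0)
under TSO → <1 0 1>; <1 0 2>; <1 1 1>; <1 1 2>; <2 0 2>; <2 1 1>; <2 1 2>
claimed∖TSO = {<2 0 1>}

spurious: thr1.r0=2 thr1.r1=0 thr2.r0=1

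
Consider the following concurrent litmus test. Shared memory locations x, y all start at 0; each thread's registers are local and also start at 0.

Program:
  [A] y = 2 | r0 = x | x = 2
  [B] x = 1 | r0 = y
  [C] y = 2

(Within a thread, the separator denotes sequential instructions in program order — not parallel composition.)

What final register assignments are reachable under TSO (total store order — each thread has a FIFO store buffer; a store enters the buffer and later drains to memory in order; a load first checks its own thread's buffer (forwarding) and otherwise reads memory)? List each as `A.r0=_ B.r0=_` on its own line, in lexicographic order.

outcome vector order: (A.r0,B.r0)
|TSO outcomes| = 4

A.r0=0 B.r0=0
A.r0=0 B.r0=2
A.r0=1 B.r0=0
A.r0=1 B.r0=2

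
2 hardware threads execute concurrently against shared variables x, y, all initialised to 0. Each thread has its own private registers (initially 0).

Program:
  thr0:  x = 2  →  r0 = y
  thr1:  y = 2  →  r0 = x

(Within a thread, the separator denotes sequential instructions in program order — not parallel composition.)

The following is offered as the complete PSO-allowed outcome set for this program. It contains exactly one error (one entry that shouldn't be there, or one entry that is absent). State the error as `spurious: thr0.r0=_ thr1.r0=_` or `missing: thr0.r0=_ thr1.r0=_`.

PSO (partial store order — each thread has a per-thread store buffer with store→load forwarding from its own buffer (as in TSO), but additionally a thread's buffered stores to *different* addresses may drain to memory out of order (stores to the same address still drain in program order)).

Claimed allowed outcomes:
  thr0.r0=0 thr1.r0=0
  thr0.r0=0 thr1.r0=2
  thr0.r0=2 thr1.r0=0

outcome vector order: (thr0.r0,thr1.r0)
under PSO → 0/0 0/2 2/0 2/2
PSO∖claimed = {2/2}

missing: thr0.r0=2 thr1.r0=2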